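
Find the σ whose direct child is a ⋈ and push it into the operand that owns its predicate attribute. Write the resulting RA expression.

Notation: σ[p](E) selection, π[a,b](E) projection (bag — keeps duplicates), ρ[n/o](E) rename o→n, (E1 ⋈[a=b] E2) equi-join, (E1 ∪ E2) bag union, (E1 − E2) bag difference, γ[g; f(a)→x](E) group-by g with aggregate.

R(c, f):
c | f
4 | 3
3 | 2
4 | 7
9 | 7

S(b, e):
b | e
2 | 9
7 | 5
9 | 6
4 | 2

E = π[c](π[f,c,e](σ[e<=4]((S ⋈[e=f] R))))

σ filters on e, owned by the left side.
E' = π[c](π[f,c,e]((σ[e<=4](S) ⋈[e=f] R)))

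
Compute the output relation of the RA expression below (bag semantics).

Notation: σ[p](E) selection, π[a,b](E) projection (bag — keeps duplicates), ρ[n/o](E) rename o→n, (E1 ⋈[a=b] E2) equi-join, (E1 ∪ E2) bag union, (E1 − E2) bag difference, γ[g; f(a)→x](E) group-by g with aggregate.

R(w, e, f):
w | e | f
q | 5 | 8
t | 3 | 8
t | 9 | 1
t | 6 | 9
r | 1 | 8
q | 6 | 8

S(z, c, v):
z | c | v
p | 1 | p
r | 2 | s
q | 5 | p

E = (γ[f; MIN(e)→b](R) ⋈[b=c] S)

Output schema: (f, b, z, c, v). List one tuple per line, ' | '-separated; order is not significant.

Stepwise |·|:
  R → 6
  γ[f; MIN(e)→b](R) → 3
  S → 3
  (γ[f; MIN(e)→b](R) ⋈[b=c] S) → 1

== RESULT ==
f | b | z | c | v
8 | 1 | p | 1 | p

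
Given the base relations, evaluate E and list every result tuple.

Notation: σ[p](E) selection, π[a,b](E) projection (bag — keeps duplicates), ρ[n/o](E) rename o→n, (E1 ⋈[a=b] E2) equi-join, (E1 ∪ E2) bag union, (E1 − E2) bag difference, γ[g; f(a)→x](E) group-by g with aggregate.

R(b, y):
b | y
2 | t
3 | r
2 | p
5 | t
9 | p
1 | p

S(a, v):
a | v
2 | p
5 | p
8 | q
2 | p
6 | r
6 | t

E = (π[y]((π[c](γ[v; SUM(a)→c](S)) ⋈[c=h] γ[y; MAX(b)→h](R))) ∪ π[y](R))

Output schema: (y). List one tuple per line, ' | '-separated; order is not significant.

Per-node cardinality:
  S → 6
  γ[v; SUM(a)→c](S) → 4
  π[c](γ[v; SUM(a)→c](S)) → 4
  R → 6
  γ[y; MAX(b)→h](R) → 3
  (π[c](γ[v; SUM(a)→c](S)) ⋈[c=h] γ[y; MAX(b)→h](R)) → 1
  π[y]((π[c](γ[v; SUM(a)→c](S)) ⋈[c=h] γ[y; MAX(b)→h](R))) → 1
  R → 6
  π[y](R) → 6
  (π[y]((π[c](γ[v; SUM(a)→c](S)) ⋈[c=h] γ[y; MAX(b)→h](R))) ∪ π[y](R)) → 7

== RESULT ==
y
p
p
p
p
r
t
t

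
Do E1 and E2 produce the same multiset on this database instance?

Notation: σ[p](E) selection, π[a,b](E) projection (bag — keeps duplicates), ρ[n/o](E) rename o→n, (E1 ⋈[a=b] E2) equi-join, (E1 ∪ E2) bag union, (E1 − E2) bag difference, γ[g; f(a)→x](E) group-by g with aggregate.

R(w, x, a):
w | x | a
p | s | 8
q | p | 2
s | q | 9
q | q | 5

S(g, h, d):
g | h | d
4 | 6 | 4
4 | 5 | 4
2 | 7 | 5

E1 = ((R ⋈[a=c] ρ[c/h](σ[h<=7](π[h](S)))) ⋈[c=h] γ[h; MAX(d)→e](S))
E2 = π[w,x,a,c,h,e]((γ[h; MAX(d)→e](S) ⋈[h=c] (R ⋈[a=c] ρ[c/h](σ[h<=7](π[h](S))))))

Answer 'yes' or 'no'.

E1 row counts bottom-up:
  R → 4
  S → 3
  π[h](S) → 3
  σ[h<=7](π[h](S)) → 3
  ρ[c/h](σ[h<=7](π[h](S))) → 3
  (R ⋈[a=c] ρ[c/h](σ[h<=7](π[h](S)))) → 1
  S → 3
  γ[h; MAX(d)→e](S) → 3
  ((R ⋈[a=c] ρ[c/h](σ[h<=7](π[h](S)))) ⋈[c=h] γ[h; MAX(d)→e](S)) → 1
E2 row counts bottom-up:
  S → 3
  γ[h; MAX(d)→e](S) → 3
  R → 4
  S → 3
  π[h](S) → 3
  σ[h<=7](π[h](S)) → 3
  ρ[c/h](σ[h<=7](π[h](S))) → 3
  (R ⋈[a=c] ρ[c/h](σ[h<=7](π[h](S)))) → 1
  (γ[h; MAX(d)→e](S) ⋈[h=c] (R ⋈[a=c] ρ[c/h](σ[h<=7](π[h](S))))) → 1
  π[w,x,a,c,h,e]((γ[h; MAX(d)→e](S) ⋈[h=c] (R ⋈[a=c] ρ[c/h](σ[h<=7](π[h](S)))))) → 1

E1 and E2 produce the same multiset:
w | x | a | c | h | e
q | q | 5 | 5 | 5 | 4

yes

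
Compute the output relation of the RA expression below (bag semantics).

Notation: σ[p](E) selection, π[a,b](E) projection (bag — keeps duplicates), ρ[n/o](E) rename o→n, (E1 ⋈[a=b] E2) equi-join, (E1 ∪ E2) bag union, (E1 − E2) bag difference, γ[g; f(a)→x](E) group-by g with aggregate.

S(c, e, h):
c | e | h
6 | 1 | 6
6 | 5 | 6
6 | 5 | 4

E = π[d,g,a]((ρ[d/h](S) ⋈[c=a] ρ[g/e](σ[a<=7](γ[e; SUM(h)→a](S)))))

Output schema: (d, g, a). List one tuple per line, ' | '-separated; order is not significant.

Stepwise |·|:
  S → 3
  ρ[d/h](S) → 3
  S → 3
  γ[e; SUM(h)→a](S) → 2
  σ[a<=7](γ[e; SUM(h)→a](S)) → 1
  ρ[g/e](σ[a<=7](γ[e; SUM(h)→a](S))) → 1
  (ρ[d/h](S) ⋈[c=a] ρ[g/e](σ[a<=7](γ[e; SUM(h)→a](S)))) → 3
  π[d,g,a]((ρ[d/h](S) ⋈[c=a] ρ[g/e](σ[a<=7](γ[e; SUM(h)→a](S))))) → 3

== RESULT ==
d | g | a
4 | 1 | 6
6 | 1 | 6
6 | 1 | 6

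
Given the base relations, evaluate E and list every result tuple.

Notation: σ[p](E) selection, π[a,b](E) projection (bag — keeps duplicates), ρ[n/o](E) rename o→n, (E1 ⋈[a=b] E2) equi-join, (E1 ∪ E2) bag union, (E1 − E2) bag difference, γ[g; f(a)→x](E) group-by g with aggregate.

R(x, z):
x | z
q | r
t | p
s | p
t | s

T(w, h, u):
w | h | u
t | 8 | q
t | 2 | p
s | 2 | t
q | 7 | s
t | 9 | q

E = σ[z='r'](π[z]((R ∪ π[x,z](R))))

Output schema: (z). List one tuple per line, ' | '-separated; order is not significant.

Stepwise |·|:
  R → 4
  R → 4
  π[x,z](R) → 4
  (R ∪ π[x,z](R)) → 8
  π[z]((R ∪ π[x,z](R))) → 8
  σ[z='r'](π[z]((R ∪ π[x,z](R)))) → 2

== RESULT ==
z
r
r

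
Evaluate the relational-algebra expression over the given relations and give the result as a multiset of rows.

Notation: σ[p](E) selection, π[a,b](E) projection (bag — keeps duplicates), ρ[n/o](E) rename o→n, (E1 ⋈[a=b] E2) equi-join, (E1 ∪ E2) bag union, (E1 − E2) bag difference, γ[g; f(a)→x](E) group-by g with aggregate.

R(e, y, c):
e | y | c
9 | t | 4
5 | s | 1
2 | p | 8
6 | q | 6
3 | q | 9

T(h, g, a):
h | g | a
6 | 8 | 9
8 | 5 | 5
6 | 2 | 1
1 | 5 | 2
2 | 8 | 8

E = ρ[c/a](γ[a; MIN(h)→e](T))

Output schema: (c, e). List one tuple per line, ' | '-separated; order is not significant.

Subexpression sizes:
  T → 5
  γ[a; MIN(h)→e](T) → 5
  ρ[c/a](γ[a; MIN(h)→e](T)) → 5

== RESULT ==
c | e
1 | 6
2 | 1
5 | 8
8 | 2
9 | 6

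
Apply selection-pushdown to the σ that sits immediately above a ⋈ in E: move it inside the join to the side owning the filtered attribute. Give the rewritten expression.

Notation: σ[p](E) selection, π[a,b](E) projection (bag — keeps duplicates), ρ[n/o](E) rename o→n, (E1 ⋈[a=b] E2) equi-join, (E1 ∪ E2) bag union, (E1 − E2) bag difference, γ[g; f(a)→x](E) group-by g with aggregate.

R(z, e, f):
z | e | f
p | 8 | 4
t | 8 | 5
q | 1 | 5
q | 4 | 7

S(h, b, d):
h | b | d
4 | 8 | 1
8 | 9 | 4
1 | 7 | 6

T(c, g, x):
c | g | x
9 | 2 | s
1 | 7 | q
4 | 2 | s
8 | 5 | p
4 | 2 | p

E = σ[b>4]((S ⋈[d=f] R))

σ filters on b, owned by the left side.
E' = (σ[b>4](S) ⋈[d=f] R)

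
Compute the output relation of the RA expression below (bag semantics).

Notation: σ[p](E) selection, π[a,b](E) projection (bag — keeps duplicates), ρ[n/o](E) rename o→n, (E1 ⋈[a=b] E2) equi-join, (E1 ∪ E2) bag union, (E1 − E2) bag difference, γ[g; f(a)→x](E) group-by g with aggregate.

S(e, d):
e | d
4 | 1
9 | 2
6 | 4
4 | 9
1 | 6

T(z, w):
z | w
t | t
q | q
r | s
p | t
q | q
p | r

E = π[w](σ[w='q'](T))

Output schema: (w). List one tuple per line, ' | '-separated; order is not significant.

Row counts bottom-up:
  T → 6
  σ[w='q'](T) → 2
  π[w](σ[w='q'](T)) → 2

== RESULT ==
w
q
q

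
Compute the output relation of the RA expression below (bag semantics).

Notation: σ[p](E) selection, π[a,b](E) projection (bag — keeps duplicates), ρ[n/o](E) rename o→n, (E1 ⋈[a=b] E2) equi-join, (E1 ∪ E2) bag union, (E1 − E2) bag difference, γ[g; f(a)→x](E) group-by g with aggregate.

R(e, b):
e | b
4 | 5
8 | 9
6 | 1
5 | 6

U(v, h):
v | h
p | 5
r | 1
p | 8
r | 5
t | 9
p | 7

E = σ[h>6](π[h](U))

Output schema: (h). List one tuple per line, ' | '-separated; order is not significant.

Row counts bottom-up:
  U → 6
  π[h](U) → 6
  σ[h>6](π[h](U)) → 3

== RESULT ==
h
7
8
9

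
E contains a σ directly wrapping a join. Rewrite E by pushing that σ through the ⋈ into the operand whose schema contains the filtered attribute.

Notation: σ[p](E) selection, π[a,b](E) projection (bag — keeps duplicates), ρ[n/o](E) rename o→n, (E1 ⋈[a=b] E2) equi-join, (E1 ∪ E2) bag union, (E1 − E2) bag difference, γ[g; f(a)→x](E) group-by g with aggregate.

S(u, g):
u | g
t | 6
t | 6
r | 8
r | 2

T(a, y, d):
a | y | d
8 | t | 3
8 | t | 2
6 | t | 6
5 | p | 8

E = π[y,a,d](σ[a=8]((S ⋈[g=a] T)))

σ filters on a, owned by the right side.
E' = π[y,a,d]((S ⋈[g=a] σ[a=8](T)))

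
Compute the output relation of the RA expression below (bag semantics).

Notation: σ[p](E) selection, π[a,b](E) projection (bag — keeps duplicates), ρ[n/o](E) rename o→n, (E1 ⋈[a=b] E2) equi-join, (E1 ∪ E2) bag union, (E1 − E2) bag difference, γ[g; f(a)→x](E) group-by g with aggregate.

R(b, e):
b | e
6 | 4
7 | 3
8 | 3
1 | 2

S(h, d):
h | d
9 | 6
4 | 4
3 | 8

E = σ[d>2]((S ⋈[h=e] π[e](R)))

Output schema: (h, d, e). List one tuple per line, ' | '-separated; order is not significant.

Subexpression sizes:
  S → 3
  R → 4
  π[e](R) → 4
  (S ⋈[h=e] π[e](R)) → 3
  σ[d>2]((S ⋈[h=e] π[e](R))) → 3

== RESULT ==
h | d | e
3 | 8 | 3
3 | 8 | 3
4 | 4 | 4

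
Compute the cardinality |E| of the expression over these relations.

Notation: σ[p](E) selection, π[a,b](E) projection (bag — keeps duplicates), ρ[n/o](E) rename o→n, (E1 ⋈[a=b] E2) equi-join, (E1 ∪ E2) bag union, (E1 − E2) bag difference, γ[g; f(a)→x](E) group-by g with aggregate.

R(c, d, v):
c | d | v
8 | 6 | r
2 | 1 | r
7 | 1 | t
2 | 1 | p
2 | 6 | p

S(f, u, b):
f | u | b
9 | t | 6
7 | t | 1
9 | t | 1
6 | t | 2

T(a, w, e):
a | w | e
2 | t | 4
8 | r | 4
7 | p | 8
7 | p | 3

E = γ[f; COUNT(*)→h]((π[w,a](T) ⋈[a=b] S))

Per-node cardinality:
  T → 4
  π[w,a](T) → 4
  S → 4
  (π[w,a](T) ⋈[a=b] S) → 1
  γ[f; COUNT(*)→h]((π[w,a](T) ⋈[a=b] S)) → 1

|E| = 1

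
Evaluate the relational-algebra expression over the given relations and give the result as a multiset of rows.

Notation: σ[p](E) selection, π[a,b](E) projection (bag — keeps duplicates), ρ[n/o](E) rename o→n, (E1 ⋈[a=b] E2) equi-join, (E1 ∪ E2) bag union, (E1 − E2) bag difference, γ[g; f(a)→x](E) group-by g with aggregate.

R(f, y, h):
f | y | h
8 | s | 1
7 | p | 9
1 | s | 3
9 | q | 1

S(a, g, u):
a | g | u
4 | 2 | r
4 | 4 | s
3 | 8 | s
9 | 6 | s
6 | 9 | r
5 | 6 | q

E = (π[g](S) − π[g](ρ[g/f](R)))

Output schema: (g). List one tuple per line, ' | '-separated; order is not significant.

Stepwise |·|:
  S → 6
  π[g](S) → 6
  R → 4
  ρ[g/f](R) → 4
  π[g](ρ[g/f](R)) → 4
  (π[g](S) − π[g](ρ[g/f](R))) → 4

== RESULT ==
g
2
4
6
6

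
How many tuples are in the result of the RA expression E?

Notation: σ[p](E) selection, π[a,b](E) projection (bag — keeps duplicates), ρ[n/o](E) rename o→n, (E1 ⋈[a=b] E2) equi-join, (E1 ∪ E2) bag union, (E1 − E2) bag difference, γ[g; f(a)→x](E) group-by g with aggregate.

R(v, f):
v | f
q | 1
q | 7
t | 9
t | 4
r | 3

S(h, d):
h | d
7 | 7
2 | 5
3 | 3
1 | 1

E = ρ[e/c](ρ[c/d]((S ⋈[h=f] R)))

Stepwise |·|:
  S → 4
  R → 5
  (S ⋈[h=f] R) → 3
  ρ[c/d]((S ⋈[h=f] R)) → 3
  ρ[e/c](ρ[c/d]((S ⋈[h=f] R))) → 3

|E| = 3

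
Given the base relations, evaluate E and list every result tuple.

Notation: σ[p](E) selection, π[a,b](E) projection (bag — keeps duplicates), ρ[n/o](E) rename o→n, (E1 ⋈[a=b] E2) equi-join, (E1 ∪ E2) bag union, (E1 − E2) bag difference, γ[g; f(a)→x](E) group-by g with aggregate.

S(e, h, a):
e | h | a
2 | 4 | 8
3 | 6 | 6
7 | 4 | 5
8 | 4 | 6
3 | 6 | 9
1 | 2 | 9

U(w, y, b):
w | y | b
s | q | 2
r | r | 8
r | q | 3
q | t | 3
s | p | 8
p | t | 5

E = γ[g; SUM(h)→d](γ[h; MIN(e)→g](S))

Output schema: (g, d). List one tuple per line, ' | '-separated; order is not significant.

Per-node cardinality:
  S → 6
  γ[h; MIN(e)→g](S) → 3
  γ[g; SUM(h)→d](γ[h; MIN(e)→g](S)) → 3

== RESULT ==
g | d
1 | 2
2 | 4
3 | 6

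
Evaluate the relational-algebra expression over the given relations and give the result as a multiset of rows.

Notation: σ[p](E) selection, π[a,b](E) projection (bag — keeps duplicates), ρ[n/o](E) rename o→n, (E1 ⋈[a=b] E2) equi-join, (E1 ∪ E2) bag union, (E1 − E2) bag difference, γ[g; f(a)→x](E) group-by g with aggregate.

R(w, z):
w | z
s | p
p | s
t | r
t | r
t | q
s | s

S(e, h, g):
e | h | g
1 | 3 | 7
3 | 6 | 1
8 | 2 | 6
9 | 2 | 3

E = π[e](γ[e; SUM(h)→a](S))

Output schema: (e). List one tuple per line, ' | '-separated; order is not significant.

Row counts bottom-up:
  S → 4
  γ[e; SUM(h)→a](S) → 4
  π[e](γ[e; SUM(h)→a](S)) → 4

== RESULT ==
e
1
3
8
9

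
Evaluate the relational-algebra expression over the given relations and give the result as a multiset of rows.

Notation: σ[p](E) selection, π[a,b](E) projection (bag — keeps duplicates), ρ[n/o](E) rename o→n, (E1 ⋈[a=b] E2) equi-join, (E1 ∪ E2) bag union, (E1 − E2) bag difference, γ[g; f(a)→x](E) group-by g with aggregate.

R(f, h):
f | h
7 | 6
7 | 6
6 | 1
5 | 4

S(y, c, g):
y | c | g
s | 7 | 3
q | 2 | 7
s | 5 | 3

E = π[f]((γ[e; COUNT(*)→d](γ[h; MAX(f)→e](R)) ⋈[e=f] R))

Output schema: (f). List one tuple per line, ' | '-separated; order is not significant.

Row counts bottom-up:
  R → 4
  γ[h; MAX(f)→e](R) → 3
  γ[e; COUNT(*)→d](γ[h; MAX(f)→e](R)) → 3
  R → 4
  (γ[e; COUNT(*)→d](γ[h; MAX(f)→e](R)) ⋈[e=f] R) → 4
  π[f]((γ[e; COUNT(*)→d](γ[h; MAX(f)→e](R)) ⋈[e=f] R)) → 4

== RESULT ==
f
5
6
7
7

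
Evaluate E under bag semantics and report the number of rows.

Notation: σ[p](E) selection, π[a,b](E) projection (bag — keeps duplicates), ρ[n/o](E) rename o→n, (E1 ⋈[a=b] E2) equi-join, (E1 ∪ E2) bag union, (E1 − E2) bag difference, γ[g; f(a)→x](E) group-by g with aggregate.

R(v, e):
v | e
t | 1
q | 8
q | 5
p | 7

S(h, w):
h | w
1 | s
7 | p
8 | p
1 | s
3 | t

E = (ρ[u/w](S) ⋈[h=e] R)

Per-node cardinality:
  S → 5
  ρ[u/w](S) → 5
  R → 4
  (ρ[u/w](S) ⋈[h=e] R) → 4

|E| = 4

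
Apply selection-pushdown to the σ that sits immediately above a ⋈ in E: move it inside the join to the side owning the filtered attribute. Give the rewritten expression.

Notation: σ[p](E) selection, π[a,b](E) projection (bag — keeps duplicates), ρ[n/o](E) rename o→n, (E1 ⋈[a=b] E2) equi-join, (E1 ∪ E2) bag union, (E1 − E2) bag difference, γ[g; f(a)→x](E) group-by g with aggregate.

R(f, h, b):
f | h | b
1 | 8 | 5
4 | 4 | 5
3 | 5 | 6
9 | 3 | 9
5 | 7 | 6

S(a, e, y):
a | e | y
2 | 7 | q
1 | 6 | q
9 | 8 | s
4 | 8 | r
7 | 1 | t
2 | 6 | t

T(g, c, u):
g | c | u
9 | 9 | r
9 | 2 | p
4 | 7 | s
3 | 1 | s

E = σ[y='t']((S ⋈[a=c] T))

σ filters on y, owned by the left side.
E' = (σ[y='t'](S) ⋈[a=c] T)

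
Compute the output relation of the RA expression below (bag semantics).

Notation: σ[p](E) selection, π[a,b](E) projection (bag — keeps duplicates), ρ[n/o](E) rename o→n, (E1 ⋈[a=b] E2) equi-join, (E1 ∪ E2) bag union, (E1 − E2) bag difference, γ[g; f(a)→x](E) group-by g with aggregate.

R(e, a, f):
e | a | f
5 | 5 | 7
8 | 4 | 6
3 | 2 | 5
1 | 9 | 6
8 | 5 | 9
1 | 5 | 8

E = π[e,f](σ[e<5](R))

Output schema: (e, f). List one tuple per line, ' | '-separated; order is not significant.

Subexpression sizes:
  R → 6
  σ[e<5](R) → 3
  π[e,f](σ[e<5](R)) → 3

== RESULT ==
e | f
1 | 6
1 | 8
3 | 5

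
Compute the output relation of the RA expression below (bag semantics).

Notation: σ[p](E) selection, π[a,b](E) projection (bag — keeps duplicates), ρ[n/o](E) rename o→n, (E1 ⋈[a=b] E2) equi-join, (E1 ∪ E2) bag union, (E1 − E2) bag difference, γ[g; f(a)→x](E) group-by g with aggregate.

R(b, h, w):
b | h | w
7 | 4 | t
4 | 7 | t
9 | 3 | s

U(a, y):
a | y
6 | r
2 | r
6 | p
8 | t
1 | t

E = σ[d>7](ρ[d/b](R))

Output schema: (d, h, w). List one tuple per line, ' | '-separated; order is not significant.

Subexpression sizes:
  R → 3
  ρ[d/b](R) → 3
  σ[d>7](ρ[d/b](R)) → 1

== RESULT ==
d | h | w
9 | 3 | s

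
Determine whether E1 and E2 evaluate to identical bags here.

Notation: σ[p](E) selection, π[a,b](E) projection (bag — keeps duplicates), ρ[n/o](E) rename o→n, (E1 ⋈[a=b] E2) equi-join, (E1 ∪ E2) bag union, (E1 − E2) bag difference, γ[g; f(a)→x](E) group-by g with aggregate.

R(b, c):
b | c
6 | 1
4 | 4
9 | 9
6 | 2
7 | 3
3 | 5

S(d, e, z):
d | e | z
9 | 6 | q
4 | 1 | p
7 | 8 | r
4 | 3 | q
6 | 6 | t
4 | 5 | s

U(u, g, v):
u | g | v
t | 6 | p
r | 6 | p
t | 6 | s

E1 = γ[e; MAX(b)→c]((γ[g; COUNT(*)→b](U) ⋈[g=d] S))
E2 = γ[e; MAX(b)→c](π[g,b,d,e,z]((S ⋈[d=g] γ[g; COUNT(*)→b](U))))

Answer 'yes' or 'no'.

E1 row counts bottom-up:
  U → 3
  γ[g; COUNT(*)→b](U) → 1
  S → 6
  (γ[g; COUNT(*)→b](U) ⋈[g=d] S) → 1
  γ[e; MAX(b)→c]((γ[g; COUNT(*)→b](U) ⋈[g=d] S)) → 1
E2 row counts bottom-up:
  S → 6
  U → 3
  γ[g; COUNT(*)→b](U) → 1
  (S ⋈[d=g] γ[g; COUNT(*)→b](U)) → 1
  π[g,b,d,e,z]((S ⋈[d=g] γ[g; COUNT(*)→b](U))) → 1
  γ[e; MAX(b)→c](π[g,b,d,e,z]((S ⋈[d=g] γ[g; COUNT(*)→b](U)))) → 1

E1 and E2 produce the same multiset:
e | c
6 | 3

yes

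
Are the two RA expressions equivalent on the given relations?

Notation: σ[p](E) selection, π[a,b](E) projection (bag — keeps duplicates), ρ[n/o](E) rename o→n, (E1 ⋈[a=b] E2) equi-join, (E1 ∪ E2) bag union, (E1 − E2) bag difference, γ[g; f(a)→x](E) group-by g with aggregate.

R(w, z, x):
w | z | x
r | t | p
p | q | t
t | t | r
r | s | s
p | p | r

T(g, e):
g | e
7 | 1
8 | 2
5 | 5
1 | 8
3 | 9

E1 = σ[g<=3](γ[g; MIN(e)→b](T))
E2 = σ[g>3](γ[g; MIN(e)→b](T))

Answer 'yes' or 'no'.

E1 row counts bottom-up:
  T → 5
  γ[g; MIN(e)→b](T) → 5
  σ[g<=3](γ[g; MIN(e)→b](T)) → 2
E2 row counts bottom-up:
  T → 5
  γ[g; MIN(e)→b](T) → 5
  σ[g>3](γ[g; MIN(e)→b](T)) → 3

E1 result:
g | b
1 | 8
3 | 9
E2 result:
g | b
5 | 5
7 | 1
8 | 2
Witness: (5, 5) appears 0× in E1 but 1× in E2.

no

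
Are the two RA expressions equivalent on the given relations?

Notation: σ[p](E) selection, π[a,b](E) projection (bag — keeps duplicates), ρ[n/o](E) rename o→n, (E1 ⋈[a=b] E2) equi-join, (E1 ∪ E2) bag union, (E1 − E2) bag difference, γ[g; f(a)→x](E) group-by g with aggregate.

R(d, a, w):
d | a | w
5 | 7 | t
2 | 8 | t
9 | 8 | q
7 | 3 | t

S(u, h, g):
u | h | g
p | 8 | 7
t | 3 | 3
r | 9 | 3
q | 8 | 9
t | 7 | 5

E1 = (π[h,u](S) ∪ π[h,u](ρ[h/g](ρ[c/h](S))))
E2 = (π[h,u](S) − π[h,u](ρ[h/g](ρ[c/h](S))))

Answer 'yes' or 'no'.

E1 per-node cardinality:
  S → 5
  π[h,u](S) → 5
  S → 5
  ρ[c/h](S) → 5
  ρ[h/g](ρ[c/h](S)) → 5
  π[h,u](ρ[h/g](ρ[c/h](S))) → 5
  (π[h,u](S) ∪ π[h,u](ρ[h/g](ρ[c/h](S)))) → 10
E2 per-node cardinality:
  S → 5
  π[h,u](S) → 5
  S → 5
  ρ[c/h](S) → 5
  ρ[h/g](ρ[c/h](S)) → 5
  π[h,u](ρ[h/g](ρ[c/h](S))) → 5
  (π[h,u](S) − π[h,u](ρ[h/g](ρ[c/h](S)))) → 4

E1 result:
h | u
3 | r
3 | t
3 | t
5 | t
7 | p
7 | t
8 | p
8 | q
9 | q
9 | r
E2 result:
h | u
7 | t
8 | p
8 | q
9 | r
Witness: (7, 'p') appears 1× in E1 but 0× in E2.

no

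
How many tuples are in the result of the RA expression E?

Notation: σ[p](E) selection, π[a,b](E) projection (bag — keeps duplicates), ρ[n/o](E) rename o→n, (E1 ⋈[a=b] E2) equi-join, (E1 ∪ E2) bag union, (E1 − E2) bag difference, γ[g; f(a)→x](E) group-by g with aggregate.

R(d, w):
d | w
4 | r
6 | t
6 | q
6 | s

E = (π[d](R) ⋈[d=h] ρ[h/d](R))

Subexpression sizes:
  R → 4
  π[d](R) → 4
  R → 4
  ρ[h/d](R) → 4
  (π[d](R) ⋈[d=h] ρ[h/d](R)) → 10

|E| = 10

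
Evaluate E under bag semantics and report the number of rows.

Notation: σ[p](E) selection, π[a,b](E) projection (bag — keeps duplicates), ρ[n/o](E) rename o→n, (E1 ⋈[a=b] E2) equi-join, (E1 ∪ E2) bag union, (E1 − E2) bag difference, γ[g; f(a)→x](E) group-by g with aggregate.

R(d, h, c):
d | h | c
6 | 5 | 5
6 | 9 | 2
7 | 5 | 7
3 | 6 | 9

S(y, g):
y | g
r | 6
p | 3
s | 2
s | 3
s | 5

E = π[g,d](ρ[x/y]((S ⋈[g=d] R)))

Stepwise |·|:
  S → 5
  R → 4
  (S ⋈[g=d] R) → 4
  ρ[x/y]((S ⋈[g=d] R)) → 4
  π[g,d](ρ[x/y]((S ⋈[g=d] R))) → 4

|E| = 4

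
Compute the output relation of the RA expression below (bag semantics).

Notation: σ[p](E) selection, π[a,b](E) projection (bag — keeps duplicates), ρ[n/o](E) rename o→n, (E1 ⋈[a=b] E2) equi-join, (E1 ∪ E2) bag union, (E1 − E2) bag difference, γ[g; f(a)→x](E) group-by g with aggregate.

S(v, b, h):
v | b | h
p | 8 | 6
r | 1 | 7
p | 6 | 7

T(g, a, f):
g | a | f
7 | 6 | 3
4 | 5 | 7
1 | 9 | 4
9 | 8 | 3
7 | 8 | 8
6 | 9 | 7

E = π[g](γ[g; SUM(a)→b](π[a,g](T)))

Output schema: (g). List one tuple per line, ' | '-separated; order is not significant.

Per-node cardinality:
  T → 6
  π[a,g](T) → 6
  γ[g; SUM(a)→b](π[a,g](T)) → 5
  π[g](γ[g; SUM(a)→b](π[a,g](T))) → 5

== RESULT ==
g
1
4
6
7
9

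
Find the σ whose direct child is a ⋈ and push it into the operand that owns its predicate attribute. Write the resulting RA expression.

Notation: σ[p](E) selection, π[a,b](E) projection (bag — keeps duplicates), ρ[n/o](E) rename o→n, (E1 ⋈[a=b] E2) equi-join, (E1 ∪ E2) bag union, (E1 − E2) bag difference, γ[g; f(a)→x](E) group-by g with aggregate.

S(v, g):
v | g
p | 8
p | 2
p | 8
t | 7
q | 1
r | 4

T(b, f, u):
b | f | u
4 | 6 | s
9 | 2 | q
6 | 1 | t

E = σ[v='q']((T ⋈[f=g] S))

σ filters on v, owned by the right side.
E' = (T ⋈[f=g] σ[v='q'](S))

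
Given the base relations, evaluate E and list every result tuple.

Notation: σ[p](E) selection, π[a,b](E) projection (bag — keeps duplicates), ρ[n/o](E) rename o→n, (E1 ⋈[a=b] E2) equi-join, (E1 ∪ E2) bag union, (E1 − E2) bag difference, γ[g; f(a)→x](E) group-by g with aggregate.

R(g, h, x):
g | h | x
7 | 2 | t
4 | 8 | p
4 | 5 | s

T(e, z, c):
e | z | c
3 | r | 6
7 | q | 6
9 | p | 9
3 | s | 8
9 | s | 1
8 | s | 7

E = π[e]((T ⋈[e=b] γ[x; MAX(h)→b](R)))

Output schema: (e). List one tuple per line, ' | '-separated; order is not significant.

Stepwise |·|:
  T → 6
  R → 3
  γ[x; MAX(h)→b](R) → 3
  (T ⋈[e=b] γ[x; MAX(h)→b](R)) → 1
  π[e]((T ⋈[e=b] γ[x; MAX(h)→b](R))) → 1

== RESULT ==
e
8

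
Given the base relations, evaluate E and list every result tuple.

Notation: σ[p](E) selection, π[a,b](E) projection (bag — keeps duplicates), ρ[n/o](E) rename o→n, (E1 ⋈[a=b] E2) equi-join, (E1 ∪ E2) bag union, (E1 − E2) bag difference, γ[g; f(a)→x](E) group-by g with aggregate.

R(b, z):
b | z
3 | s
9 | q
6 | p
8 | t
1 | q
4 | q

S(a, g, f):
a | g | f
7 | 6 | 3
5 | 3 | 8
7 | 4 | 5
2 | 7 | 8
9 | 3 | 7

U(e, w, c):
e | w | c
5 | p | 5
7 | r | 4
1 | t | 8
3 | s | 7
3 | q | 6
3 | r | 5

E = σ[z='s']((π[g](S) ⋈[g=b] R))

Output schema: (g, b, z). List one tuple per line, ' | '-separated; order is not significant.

Per-node cardinality:
  S → 5
  π[g](S) → 5
  R → 6
  (π[g](S) ⋈[g=b] R) → 4
  σ[z='s']((π[g](S) ⋈[g=b] R)) → 2

== RESULT ==
g | b | z
3 | 3 | s
3 | 3 | s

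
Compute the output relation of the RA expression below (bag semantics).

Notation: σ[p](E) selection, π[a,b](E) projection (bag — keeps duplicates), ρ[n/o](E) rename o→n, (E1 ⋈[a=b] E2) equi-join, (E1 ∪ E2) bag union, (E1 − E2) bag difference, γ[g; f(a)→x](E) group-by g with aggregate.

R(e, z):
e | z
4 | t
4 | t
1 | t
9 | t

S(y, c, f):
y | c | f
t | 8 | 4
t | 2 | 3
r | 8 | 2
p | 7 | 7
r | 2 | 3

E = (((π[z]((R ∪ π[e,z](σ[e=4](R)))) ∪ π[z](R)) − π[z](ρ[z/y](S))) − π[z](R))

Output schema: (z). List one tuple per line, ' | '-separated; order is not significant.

Per-node cardinality:
  R → 4
  R → 4
  σ[e=4](R) → 2
  π[e,z](σ[e=4](R)) → 2
  (R ∪ π[e,z](σ[e=4](R))) → 6
  π[z]((R ∪ π[e,z](σ[e=4](R)))) → 6
  R → 4
  π[z](R) → 4
  (π[z]((R ∪ π[e,z](σ[e=4](R)))) ∪ π[z](R)) → 10
  S → 5
  ρ[z/y](S) → 5
  π[z](ρ[z/y](S)) → 5
  ((π[z]((R ∪ π[e,z](σ[e=4](R)))) ∪ π[z](R)) − π[z](ρ[z/y](S))) → 8
  R → 4
  π[z](R) → 4
  (((π[z]((R ∪ π[e,z](σ[e=4](R)))) ∪ π[z](R)) − π[z](ρ[z/y](S))) − π[z](R)) → 4

== RESULT ==
z
t
t
t
t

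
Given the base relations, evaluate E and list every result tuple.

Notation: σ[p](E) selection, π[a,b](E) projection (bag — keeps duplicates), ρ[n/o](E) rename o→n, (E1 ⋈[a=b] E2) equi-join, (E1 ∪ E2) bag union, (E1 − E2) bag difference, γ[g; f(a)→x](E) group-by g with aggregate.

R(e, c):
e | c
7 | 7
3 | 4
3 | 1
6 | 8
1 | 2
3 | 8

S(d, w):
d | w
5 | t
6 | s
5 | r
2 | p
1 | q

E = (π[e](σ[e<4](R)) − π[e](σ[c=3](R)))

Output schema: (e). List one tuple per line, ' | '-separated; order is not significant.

Row counts bottom-up:
  R → 6
  σ[e<4](R) → 4
  π[e](σ[e<4](R)) → 4
  R → 6
  σ[c=3](R) → 0
  π[e](σ[c=3](R)) → 0
  (π[e](σ[e<4](R)) − π[e](σ[c=3](R))) → 4

== RESULT ==
e
1
3
3
3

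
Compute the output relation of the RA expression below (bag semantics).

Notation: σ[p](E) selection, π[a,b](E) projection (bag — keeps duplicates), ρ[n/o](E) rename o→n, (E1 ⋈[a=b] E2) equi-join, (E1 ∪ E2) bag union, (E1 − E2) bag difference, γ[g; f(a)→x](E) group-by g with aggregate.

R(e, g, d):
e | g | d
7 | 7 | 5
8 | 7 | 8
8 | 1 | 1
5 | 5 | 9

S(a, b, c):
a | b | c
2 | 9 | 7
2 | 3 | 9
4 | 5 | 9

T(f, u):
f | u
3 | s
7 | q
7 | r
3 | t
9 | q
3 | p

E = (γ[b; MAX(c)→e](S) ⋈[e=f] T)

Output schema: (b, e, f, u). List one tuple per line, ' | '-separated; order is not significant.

Row counts bottom-up:
  S → 3
  γ[b; MAX(c)→e](S) → 3
  T → 6
  (γ[b; MAX(c)→e](S) ⋈[e=f] T) → 4

== RESULT ==
b | e | f | u
3 | 9 | 9 | q
5 | 9 | 9 | q
9 | 7 | 7 | q
9 | 7 | 7 | r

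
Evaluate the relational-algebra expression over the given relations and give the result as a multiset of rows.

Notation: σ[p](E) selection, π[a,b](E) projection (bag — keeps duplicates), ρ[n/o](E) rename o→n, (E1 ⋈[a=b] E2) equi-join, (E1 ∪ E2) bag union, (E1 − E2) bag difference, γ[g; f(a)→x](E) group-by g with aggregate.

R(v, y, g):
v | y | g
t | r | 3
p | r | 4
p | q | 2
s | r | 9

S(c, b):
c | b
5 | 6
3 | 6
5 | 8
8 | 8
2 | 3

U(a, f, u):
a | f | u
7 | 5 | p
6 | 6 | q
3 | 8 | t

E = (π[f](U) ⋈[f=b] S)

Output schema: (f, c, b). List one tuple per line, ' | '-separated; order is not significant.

Per-node cardinality:
  U → 3
  π[f](U) → 3
  S → 5
  (π[f](U) ⋈[f=b] S) → 4

== RESULT ==
f | c | b
6 | 3 | 6
6 | 5 | 6
8 | 5 | 8
8 | 8 | 8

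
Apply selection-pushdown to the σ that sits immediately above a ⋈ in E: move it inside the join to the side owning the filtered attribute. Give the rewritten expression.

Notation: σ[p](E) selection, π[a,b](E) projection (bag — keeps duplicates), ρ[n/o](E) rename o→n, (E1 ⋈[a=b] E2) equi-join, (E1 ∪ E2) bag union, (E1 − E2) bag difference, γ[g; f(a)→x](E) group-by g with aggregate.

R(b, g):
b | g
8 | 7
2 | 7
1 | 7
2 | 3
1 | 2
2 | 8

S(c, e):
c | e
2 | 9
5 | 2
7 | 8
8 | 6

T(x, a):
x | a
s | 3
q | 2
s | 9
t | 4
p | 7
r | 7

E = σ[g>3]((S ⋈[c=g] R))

σ filters on g, owned by the right side.
E' = (S ⋈[c=g] σ[g>3](R))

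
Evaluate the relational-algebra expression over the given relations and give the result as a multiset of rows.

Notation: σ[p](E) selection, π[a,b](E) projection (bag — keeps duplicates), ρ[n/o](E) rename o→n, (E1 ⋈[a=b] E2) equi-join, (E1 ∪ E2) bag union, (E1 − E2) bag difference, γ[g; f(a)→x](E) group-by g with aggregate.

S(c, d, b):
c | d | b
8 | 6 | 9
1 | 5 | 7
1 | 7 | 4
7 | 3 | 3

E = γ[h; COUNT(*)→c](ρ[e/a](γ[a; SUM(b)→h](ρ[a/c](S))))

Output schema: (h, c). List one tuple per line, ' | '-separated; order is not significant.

Per-node cardinality:
  S → 4
  ρ[a/c](S) → 4
  γ[a; SUM(b)→h](ρ[a/c](S)) → 3
  ρ[e/a](γ[a; SUM(b)→h](ρ[a/c](S))) → 3
  γ[h; COUNT(*)→c](ρ[e/a](γ[a; SUM(b)→h](ρ[a/c](S)))) → 3

== RESULT ==
h | c
3 | 1
9 | 1
11 | 1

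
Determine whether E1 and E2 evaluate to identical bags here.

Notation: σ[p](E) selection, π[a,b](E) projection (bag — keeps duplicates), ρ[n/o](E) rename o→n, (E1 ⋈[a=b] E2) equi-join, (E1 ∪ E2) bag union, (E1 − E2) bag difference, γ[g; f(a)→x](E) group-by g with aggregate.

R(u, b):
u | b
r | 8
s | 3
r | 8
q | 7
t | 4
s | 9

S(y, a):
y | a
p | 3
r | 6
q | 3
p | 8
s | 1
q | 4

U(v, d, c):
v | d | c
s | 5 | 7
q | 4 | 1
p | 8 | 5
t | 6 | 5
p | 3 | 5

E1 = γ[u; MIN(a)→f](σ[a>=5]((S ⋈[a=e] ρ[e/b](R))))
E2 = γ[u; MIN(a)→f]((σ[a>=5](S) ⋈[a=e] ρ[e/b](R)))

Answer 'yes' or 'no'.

E1 stepwise |·|:
  S → 6
  R → 6
  ρ[e/b](R) → 6
  (S ⋈[a=e] ρ[e/b](R)) → 5
  σ[a>=5]((S ⋈[a=e] ρ[e/b](R))) → 2
  γ[u; MIN(a)→f](σ[a>=5]((S ⋈[a=e] ρ[e/b](R)))) → 1
E2 stepwise |·|:
  S → 6
  σ[a>=5](S) → 2
  R → 6
  ρ[e/b](R) → 6
  (σ[a>=5](S) ⋈[a=e] ρ[e/b](R)) → 2
  γ[u; MIN(a)→f]((σ[a>=5](S) ⋈[a=e] ρ[e/b](R))) → 1

E1 and E2 produce the same multiset:
u | f
r | 8

yes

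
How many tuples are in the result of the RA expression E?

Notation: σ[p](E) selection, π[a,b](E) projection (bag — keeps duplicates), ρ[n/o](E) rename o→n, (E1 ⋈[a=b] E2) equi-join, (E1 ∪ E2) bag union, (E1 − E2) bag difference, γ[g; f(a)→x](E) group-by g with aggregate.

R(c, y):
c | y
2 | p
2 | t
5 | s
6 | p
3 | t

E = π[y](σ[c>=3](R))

Per-node cardinality:
  R → 5
  σ[c>=3](R) → 3
  π[y](σ[c>=3](R)) → 3

|E| = 3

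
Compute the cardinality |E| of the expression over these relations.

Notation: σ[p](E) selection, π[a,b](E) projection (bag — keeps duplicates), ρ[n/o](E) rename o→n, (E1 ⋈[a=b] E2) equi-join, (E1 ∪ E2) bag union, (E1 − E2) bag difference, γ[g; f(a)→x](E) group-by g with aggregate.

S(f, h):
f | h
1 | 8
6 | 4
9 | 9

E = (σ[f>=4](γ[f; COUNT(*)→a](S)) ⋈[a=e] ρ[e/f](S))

Stepwise |·|:
  S → 3
  γ[f; COUNT(*)→a](S) → 3
  σ[f>=4](γ[f; COUNT(*)→a](S)) → 2
  S → 3
  ρ[e/f](S) → 3
  (σ[f>=4](γ[f; COUNT(*)→a](S)) ⋈[a=e] ρ[e/f](S)) → 2

|E| = 2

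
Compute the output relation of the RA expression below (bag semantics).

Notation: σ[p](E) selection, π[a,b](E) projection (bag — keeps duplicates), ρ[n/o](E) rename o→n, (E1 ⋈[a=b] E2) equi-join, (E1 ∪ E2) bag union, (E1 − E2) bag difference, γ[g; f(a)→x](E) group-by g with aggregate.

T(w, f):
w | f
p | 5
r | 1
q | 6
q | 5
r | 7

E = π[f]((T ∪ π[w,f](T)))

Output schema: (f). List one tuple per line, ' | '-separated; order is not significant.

Per-node cardinality:
  T → 5
  T → 5
  π[w,f](T) → 5
  (T ∪ π[w,f](T)) → 10
  π[f]((T ∪ π[w,f](T))) → 10

== RESULT ==
f
1
1
5
5
5
5
6
6
7
7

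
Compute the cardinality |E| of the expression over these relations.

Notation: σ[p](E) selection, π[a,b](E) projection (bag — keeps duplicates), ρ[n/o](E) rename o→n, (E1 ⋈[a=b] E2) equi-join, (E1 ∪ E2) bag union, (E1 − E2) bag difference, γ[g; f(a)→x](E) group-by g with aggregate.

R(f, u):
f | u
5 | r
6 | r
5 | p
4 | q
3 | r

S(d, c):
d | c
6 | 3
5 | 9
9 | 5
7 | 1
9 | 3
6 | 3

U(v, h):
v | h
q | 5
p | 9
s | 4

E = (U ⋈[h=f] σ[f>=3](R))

Row counts bottom-up:
  U → 3
  R → 5
  σ[f>=3](R) → 5
  (U ⋈[h=f] σ[f>=3](R)) → 3

|E| = 3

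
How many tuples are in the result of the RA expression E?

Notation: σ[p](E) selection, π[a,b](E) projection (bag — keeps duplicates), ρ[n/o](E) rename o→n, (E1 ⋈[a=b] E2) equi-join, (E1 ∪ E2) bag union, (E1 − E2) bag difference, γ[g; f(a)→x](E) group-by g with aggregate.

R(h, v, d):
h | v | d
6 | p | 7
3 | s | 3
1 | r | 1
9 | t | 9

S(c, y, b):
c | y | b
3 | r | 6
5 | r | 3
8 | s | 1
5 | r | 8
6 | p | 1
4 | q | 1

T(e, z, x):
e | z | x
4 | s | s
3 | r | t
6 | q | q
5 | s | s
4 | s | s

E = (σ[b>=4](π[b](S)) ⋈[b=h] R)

Row counts bottom-up:
  S → 6
  π[b](S) → 6
  σ[b>=4](π[b](S)) → 2
  R → 4
  (σ[b>=4](π[b](S)) ⋈[b=h] R) → 1

|E| = 1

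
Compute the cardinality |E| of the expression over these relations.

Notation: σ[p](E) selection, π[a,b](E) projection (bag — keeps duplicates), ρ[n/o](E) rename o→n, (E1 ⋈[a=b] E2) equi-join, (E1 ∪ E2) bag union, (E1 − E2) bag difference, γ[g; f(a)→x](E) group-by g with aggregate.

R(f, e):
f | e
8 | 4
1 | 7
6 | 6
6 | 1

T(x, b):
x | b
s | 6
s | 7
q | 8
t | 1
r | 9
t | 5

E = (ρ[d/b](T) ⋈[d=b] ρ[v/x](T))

Stepwise |·|:
  T → 6
  ρ[d/b](T) → 6
  T → 6
  ρ[v/x](T) → 6
  (ρ[d/b](T) ⋈[d=b] ρ[v/x](T)) → 6

|E| = 6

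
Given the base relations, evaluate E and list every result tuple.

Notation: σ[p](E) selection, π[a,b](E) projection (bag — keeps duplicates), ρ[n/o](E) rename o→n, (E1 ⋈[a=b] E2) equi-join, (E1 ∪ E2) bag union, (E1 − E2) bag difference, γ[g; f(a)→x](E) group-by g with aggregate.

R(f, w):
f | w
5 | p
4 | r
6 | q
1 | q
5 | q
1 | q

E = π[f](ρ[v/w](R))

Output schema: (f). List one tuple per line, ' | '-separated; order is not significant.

Subexpression sizes:
  R → 6
  ρ[v/w](R) → 6
  π[f](ρ[v/w](R)) → 6

== RESULT ==
f
1
1
4
5
5
6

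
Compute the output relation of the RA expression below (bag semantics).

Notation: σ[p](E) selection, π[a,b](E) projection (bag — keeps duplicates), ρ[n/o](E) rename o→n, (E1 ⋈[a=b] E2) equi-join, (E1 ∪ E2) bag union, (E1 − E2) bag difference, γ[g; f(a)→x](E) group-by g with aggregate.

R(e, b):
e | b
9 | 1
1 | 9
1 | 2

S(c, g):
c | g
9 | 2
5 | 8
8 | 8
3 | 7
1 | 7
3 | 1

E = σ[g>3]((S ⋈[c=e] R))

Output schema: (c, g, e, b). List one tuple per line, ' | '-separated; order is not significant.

Per-node cardinality:
  S → 6
  R → 3
  (S ⋈[c=e] R) → 3
  σ[g>3]((S ⋈[c=e] R)) → 2

== RESULT ==
c | g | e | b
1 | 7 | 1 | 2
1 | 7 | 1 | 9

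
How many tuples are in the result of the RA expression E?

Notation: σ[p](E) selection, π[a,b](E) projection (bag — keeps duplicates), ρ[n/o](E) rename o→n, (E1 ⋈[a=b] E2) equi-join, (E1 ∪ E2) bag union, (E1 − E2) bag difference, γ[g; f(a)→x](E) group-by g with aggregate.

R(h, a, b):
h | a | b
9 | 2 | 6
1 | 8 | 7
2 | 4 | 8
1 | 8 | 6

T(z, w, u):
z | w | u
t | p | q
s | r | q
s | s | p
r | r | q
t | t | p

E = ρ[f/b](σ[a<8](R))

Stepwise |·|:
  R → 4
  σ[a<8](R) → 2
  ρ[f/b](σ[a<8](R)) → 2

|E| = 2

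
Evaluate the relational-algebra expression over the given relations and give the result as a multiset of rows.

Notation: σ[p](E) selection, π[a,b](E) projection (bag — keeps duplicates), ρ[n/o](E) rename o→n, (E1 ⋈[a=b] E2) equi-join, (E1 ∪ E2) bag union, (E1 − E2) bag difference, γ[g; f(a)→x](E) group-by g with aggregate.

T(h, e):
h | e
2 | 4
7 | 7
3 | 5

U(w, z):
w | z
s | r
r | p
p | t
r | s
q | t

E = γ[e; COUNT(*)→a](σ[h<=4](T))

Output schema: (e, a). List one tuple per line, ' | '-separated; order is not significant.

Per-node cardinality:
  T → 3
  σ[h<=4](T) → 2
  γ[e; COUNT(*)→a](σ[h<=4](T)) → 2

== RESULT ==
e | a
4 | 1
5 | 1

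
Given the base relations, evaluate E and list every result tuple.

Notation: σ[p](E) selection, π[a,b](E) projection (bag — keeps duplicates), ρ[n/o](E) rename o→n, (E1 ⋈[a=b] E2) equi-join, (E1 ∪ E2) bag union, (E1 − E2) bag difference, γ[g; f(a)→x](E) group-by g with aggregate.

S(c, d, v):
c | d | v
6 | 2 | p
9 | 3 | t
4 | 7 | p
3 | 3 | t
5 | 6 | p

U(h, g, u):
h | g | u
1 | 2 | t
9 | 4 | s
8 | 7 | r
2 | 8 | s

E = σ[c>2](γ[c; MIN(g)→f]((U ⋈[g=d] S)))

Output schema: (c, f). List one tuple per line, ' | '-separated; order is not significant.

Row counts bottom-up:
  U → 4
  S → 5
  (U ⋈[g=d] S) → 2
  γ[c; MIN(g)→f]((U ⋈[g=d] S)) → 2
  σ[c>2](γ[c; MIN(g)→f]((U ⋈[g=d] S))) → 2

== RESULT ==
c | f
4 | 7
6 | 2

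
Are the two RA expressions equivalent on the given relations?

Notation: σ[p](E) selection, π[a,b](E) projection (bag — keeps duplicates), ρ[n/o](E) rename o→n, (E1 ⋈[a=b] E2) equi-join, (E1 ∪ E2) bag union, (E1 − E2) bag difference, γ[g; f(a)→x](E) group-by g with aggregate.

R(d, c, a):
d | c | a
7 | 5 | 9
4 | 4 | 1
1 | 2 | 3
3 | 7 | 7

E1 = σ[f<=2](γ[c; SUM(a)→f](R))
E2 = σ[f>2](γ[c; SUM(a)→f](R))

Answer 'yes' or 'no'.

E1 stepwise |·|:
  R → 4
  γ[c; SUM(a)→f](R) → 4
  σ[f<=2](γ[c; SUM(a)→f](R)) → 1
E2 stepwise |·|:
  R → 4
  γ[c; SUM(a)→f](R) → 4
  σ[f>2](γ[c; SUM(a)→f](R)) → 3

E1 result:
c | f
4 | 1
E2 result:
c | f
2 | 3
5 | 9
7 | 7
Witness: (2, 3) appears 0× in E1 but 1× in E2.

no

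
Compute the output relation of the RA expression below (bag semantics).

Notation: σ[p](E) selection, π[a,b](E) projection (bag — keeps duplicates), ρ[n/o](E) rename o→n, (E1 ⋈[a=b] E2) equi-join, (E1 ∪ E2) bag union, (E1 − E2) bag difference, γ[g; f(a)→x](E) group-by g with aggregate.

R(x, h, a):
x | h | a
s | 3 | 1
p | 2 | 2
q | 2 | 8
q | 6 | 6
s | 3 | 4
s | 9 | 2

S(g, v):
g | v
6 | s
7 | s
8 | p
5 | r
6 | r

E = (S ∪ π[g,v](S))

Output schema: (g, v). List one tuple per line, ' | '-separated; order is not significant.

Stepwise |·|:
  S → 5
  S → 5
  π[g,v](S) → 5
  (S ∪ π[g,v](S)) → 10

== RESULT ==
g | v
5 | r
5 | r
6 | r
6 | r
6 | s
6 | s
7 | s
7 | s
8 | p
8 | p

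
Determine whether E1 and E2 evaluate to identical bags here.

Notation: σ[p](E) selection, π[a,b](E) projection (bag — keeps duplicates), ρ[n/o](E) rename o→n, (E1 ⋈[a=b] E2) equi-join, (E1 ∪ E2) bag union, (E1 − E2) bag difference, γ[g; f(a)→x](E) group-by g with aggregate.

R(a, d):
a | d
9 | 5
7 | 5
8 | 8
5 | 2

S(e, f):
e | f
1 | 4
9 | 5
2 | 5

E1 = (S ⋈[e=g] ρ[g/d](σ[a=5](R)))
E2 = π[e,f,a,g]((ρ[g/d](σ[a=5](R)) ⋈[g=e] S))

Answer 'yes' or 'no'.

E1 per-node cardinality:
  S → 3
  R → 4
  σ[a=5](R) → 1
  ρ[g/d](σ[a=5](R)) → 1
  (S ⋈[e=g] ρ[g/d](σ[a=5](R))) → 1
E2 per-node cardinality:
  R → 4
  σ[a=5](R) → 1
  ρ[g/d](σ[a=5](R)) → 1
  S → 3
  (ρ[g/d](σ[a=5](R)) ⋈[g=e] S) → 1
  π[e,f,a,g]((ρ[g/d](σ[a=5](R)) ⋈[g=e] S)) → 1

E1 and E2 produce the same multiset:
e | f | a | g
2 | 5 | 5 | 2

yes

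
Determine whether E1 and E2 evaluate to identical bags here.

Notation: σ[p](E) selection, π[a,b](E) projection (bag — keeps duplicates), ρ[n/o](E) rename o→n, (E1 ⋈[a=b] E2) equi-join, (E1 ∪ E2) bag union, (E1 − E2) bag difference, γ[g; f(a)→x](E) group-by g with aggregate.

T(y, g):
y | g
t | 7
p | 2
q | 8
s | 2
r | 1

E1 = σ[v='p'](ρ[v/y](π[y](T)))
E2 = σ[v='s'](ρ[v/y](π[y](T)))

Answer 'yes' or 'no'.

E1 per-node cardinality:
  T → 5
  π[y](T) → 5
  ρ[v/y](π[y](T)) → 5
  σ[v='p'](ρ[v/y](π[y](T))) → 1
E2 per-node cardinality:
  T → 5
  π[y](T) → 5
  ρ[v/y](π[y](T)) → 5
  σ[v='s'](ρ[v/y](π[y](T))) → 1

E1 result:
v
p
E2 result:
v
s
Witness: ('p',) appears 1× in E1 but 0× in E2.

no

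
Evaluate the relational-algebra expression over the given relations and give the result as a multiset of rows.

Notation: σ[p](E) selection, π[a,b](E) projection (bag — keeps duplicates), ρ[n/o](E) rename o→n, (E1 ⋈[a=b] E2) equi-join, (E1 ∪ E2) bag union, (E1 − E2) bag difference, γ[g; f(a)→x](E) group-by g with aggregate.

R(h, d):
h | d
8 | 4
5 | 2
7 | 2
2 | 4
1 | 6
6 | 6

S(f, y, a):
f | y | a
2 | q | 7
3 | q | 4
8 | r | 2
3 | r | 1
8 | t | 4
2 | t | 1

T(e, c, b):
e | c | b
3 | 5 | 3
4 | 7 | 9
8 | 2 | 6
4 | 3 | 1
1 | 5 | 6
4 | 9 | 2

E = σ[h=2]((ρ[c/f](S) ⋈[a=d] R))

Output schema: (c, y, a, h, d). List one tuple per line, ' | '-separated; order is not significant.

Subexpression sizes:
  S → 6
  ρ[c/f](S) → 6
  R → 6
  (ρ[c/f](S) ⋈[a=d] R) → 6
  σ[h=2]((ρ[c/f](S) ⋈[a=d] R)) → 2

== RESULT ==
c | y | a | h | d
3 | q | 4 | 2 | 4
8 | t | 4 | 2 | 4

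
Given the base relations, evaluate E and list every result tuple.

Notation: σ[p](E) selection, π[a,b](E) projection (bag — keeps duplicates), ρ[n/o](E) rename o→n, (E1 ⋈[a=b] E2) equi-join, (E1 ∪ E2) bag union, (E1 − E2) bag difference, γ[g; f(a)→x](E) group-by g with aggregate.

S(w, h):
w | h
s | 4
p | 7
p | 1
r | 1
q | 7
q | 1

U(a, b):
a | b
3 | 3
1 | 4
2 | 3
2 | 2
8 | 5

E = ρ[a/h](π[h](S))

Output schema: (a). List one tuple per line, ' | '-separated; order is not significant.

Stepwise |·|:
  S → 6
  π[h](S) → 6
  ρ[a/h](π[h](S)) → 6

== RESULT ==
a
1
1
1
4
7
7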